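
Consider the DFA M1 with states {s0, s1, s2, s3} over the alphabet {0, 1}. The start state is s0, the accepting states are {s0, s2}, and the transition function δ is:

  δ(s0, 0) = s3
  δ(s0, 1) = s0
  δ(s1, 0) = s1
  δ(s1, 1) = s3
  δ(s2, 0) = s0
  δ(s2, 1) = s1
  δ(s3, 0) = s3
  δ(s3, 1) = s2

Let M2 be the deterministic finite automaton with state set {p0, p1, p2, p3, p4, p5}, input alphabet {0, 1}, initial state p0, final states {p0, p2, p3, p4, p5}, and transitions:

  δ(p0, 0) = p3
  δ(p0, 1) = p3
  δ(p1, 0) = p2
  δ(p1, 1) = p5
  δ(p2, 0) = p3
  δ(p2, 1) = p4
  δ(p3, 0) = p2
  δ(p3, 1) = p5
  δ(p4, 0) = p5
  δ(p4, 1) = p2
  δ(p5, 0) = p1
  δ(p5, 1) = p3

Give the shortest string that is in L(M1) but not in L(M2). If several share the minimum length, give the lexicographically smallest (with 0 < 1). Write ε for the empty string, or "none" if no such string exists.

The string 010 is accepted by M1 but not by M2.
No shorter string lies in the difference, and 010 is the lexicographically first length-3 string in L(M1) \ L(M2).

010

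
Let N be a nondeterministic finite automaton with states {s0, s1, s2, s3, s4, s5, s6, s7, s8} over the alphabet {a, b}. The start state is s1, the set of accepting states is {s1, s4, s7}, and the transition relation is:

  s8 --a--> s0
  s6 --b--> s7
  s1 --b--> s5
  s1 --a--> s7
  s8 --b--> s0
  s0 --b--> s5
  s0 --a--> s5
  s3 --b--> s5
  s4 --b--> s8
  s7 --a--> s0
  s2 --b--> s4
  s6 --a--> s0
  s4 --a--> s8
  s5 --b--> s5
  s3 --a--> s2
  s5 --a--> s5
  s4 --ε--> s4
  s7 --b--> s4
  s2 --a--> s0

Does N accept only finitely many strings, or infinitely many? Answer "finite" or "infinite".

The useful states (reachable from s1 and able to reach an accepting state) are {s1, s4, s7}.
Restricted to these states the transition graph has no cycle, so every accepting path has bounded length and L is finite.

finite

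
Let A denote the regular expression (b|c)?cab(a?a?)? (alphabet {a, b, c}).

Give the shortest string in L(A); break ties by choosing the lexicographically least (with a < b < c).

cab

By inspection of the expression, no string of length less than 3 matches, and cab is the lexicographically first match of length 3.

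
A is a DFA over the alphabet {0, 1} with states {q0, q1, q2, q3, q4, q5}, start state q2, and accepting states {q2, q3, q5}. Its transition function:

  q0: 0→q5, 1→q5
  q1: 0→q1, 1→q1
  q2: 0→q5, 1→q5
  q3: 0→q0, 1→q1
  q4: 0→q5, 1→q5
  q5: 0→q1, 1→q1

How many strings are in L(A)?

3

The useful subgraph on states {q2, q5} is acyclic, so L(A) is finite; the longest accepting path visits 2 useful states, giving maximum string length 1.
Counting accepting paths from q2 by length: 1 of length 0, 2 of length 1. Total 3.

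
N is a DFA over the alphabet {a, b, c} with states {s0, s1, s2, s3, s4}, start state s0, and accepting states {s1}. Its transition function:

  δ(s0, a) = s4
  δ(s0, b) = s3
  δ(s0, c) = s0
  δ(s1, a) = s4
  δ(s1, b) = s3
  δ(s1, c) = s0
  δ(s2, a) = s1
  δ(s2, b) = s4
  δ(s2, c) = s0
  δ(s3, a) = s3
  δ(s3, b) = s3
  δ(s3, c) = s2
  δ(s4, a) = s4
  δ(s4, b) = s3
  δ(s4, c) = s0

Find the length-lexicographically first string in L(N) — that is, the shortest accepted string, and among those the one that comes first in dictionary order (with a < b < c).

A breadth-first search from s0 reaches an accepting state first via the path s0 → s3 → s2 → s1 on input bca.
No string of length < 3 is accepted (BFS exhausts all shorter strings without reaching an accepting state), and bca is the lexicographically least accepting string of length 3.

bca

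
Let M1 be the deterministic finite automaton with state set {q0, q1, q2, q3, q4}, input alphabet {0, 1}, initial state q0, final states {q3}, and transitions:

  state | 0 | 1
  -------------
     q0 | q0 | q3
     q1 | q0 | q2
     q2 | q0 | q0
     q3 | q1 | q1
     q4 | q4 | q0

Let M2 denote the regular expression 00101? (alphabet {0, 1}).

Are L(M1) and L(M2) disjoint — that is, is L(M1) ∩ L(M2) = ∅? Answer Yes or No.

Converting the expression M2 to a DFA (subset construction, then merging equivalent states) gives the minimal DFA with states {r0, r1, r2, r3, r4, r5, r6}, start state r0, accepting states {r5, r6} and transitions r0: 0→r1, 1→r2; r1: 0→r3, 1→r2; r2: 0→r2, 1→r2; r3: 0→r2, 1→r4; r4: 0→r5, 1→r2; r5: 0→r2, 1→r6; r6: 0→r2, 1→r2.
Exploring the product automaton M1 × M2 from the start pair (q0, r0), following both machines on each input symbol, reaches 10 state pairs: (q0, r0), (q0, r1), (q3, r2), (q0, r3), (q1, r2), (q0, r2), (q3, r4), (q2, r2), (q1, r5), (q2, r6).
M1 accepts in {q3} and M2 accepts in {r5, r6}; no reachable pair has both components accepting, so no string drives both machines to acceptance simultaneously and L(M1) ∩ L(M2) = ∅.
So no string is accepted by both, and the intersection is empty.

Yes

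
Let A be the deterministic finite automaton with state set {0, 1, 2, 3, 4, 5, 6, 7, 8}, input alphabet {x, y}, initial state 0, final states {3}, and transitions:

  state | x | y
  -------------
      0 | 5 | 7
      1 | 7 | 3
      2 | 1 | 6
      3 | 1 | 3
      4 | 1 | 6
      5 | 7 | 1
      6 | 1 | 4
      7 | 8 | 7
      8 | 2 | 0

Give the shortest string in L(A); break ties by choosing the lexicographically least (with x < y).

A breadth-first search from 0 reaches an accepting state first via the path 0 → 5 → 1 → 3 on input xyy.
No string of length < 3 is accepted (BFS exhausts all shorter strings without reaching an accepting state), and xyy is the lexicographically least accepting string of length 3.

xyy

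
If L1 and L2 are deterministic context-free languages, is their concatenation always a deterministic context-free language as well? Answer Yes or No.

No

Take L₁ = {ε, c} (finite, hence regular and DCFL) and L₂ = {c aⁿbⁿ : n≥0} ∪ {cc aⁿb²ⁿ : n≥0} (a DCFL: the number of leading c's tells the DPDA whether to pop one stack symbol per b or per two b's). Then L₁L₂ ∩ cca⁺b* = {cc aⁿbⁿ : n≥1} ∪ {cc aⁿb²ⁿ : n≥1}. If L₁L₂ were a DCFL, so would be this intersection with a regular set, and a DPDA for it started from its configuration after reading cc would accept {aⁿbⁿ : n≥1} ∪ {aⁿb²ⁿ : n≥1}, which no deterministic PDA accepts (a DPDA for it would have a single run on aⁿb²ⁿ, accepting after the prefix aⁿbⁿ and accepting again after n more b's; an ordinary PDA that simulates it on a's and b's and, at any moment when it is accepting, may switch to reading only a fresh letter d while feeding each d to the simulation as a b, would accept aⁱbʲdᵏ (k≥1) exactly when both aⁱbʲ and aⁱbʲ⁺ᵏ are in the language, i.e. its language intersected with the regular set a*b*d⁺ would be exactly {aⁿbⁿdⁿ : n≥1} — impossible, since context-free languages are closed under intersection with regular sets and {aⁿbⁿdⁿ} is not context-free). Hence L₁L₂ is not a DCFL.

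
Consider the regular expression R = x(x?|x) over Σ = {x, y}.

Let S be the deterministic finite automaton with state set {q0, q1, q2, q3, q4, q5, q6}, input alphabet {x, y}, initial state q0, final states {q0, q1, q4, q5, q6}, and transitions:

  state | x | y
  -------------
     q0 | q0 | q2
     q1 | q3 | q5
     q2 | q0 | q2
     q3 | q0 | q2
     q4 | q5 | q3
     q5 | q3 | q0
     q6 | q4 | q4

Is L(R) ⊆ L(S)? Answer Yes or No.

Converting the expression R to a DFA (subset construction, then merging equivalent states) gives the minimal DFA with states {r0, r1, r2, r3}, start state r0, accepting states {r1, r3} and transitions r0: x→r1, y→r2; r1: x→r3, y→r2; r2: x→r2, y→r2; r3: x→r2, y→r2.
Exploring the product automaton R × S from the start pair (r0, q0), following both machines on each input symbol, reaches 5 state pairs: (r0, q0), (r1, q0), (r2, q2), (r3, q0), (r2, q0).
R accepts in {r1, r3} and S accepts in {q0, q1, q4, q5, q6}. The reachable pairs whose R-component is accepting are (r1, q0), (r3, q0); in each of them the S-component is accepting too, so the product for L(R) \ L(S) (R-component accepting, S-component rejecting) has no reachable accepting pair and the difference is empty.
Hence every string in L(R) is also in L(S).

Yes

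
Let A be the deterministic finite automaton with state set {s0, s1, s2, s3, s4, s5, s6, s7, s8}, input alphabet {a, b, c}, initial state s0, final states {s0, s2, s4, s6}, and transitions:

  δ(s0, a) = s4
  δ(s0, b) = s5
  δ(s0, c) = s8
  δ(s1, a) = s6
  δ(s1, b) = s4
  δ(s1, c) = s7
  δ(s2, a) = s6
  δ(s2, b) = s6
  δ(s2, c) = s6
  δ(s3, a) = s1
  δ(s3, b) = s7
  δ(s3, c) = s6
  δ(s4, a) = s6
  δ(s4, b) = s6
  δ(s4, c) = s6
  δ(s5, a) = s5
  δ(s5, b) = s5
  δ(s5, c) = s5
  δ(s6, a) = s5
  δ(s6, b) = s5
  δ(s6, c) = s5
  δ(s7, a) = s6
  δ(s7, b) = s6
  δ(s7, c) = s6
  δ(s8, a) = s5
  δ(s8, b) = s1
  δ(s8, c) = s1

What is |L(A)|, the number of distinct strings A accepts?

21

The useful subgraph on states {s0, s1, s4, s6, s7, s8} is acyclic, so L(A) is finite; the longest accepting path visits 5 useful states, giving maximum string length 4.
Counting accepting paths from s0 by length: 1 of length 0, 1 of length 1, 3 of length 2, 4 of length 3, 12 of length 4. Total 21.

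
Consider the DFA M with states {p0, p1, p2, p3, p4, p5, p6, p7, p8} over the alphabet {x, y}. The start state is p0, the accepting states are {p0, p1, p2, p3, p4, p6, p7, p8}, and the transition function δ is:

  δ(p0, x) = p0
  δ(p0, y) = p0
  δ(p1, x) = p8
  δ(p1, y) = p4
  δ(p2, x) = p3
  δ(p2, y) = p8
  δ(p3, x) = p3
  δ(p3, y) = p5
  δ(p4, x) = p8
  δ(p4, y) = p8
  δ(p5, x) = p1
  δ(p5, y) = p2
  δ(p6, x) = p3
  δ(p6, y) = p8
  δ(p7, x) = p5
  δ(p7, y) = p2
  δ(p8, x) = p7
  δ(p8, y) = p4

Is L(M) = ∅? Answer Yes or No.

No

The empty string ε is accepted: the run p0 ends in the accepting state p0.
Since at least one string is accepted, L(M) is not empty.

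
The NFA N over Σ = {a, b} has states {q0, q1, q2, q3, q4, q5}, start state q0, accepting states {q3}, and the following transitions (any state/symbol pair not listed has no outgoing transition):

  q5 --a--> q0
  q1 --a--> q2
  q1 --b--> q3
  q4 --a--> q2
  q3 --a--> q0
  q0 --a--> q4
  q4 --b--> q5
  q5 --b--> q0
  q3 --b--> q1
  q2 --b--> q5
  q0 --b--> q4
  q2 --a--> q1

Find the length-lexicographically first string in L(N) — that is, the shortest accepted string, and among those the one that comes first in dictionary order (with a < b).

A breadth-first search from q0 reaches an accepting state first via the path q0 → q4 → q2 → q1 → q3 on input aaab.
No string of length < 4 is accepted (BFS exhausts all shorter strings without reaching an accepting state), and aaab is the lexicographically least accepting string of length 4.

aaab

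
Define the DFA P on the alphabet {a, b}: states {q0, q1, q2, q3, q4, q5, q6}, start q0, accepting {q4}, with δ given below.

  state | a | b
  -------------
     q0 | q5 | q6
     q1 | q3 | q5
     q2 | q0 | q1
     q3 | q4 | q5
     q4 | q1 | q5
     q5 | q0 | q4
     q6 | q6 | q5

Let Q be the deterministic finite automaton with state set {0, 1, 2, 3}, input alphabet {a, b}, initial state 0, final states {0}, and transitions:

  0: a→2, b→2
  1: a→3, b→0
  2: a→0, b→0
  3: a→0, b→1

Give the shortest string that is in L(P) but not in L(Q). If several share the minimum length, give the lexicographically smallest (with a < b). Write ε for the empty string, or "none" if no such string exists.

bbb

The string bbb is accepted by P but not by Q.
No shorter string lies in the difference, and bbb is the lexicographically first length-3 string in L(P) \ L(Q).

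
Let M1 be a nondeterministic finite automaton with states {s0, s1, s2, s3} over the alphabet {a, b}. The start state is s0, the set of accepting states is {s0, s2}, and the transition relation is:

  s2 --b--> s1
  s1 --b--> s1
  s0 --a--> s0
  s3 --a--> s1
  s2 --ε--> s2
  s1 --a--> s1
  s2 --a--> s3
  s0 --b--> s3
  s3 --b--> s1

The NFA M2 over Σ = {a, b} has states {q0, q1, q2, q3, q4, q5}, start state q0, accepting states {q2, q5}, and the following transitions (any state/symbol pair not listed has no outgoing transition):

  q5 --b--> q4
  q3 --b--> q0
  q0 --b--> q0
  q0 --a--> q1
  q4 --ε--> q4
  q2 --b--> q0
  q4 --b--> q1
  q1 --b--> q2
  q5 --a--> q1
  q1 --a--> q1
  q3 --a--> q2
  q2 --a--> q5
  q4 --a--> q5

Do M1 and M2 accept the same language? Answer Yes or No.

The empty string ε is accepted by M1 but rejected by M2.
So L(M1) ≠ L(M2).

No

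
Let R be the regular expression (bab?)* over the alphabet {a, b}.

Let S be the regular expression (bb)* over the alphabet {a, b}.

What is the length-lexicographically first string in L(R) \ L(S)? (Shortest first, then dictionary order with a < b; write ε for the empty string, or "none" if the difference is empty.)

The string ba is accepted by R but not by S.
No shorter string lies in the difference, and ba is the lexicographically first length-2 string in L(R) \ L(S).

ba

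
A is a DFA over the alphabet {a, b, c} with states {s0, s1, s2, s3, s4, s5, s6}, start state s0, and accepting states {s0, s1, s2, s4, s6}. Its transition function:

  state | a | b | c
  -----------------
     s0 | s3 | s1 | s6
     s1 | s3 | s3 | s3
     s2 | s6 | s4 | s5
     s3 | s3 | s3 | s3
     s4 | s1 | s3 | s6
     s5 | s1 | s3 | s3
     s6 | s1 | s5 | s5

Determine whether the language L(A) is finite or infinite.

finite

The useful states (reachable from s0 and able to reach an accepting state) are {s0, s1, s5, s6}.
Restricted to these states the transition graph has no cycle, so every accepting path has bounded length and L is finite.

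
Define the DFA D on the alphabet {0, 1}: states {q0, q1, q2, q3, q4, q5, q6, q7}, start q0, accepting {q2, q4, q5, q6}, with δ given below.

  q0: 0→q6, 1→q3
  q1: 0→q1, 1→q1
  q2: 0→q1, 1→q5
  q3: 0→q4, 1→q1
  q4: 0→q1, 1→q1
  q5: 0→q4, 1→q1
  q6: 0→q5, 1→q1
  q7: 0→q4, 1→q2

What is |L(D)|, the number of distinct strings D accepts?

4

The useful subgraph on states {q0, q3, q4, q5, q6} is acyclic, so L(D) is finite; the longest accepting path visits 4 useful states, giving maximum string length 3.
Counting accepting paths from q0 by length: 1 of length 1, 2 of length 2, 1 of length 3. Total 4.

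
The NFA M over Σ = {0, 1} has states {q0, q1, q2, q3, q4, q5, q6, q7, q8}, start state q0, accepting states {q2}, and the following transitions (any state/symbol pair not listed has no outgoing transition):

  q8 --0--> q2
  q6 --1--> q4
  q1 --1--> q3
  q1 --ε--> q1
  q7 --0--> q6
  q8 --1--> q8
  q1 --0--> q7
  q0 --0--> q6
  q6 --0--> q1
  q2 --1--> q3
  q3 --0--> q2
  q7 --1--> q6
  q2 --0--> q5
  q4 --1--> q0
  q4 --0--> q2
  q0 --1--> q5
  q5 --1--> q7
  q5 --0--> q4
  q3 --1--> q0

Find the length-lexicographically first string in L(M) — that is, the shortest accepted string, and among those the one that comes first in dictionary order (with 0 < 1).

010

A breadth-first search from q0 reaches an accepting state first via the path q0 → q6 → q4 → q2 on input 010.
No string of length < 3 is accepted (BFS exhausts all shorter strings without reaching an accepting state), and 010 is the lexicographically least accepting string of length 3.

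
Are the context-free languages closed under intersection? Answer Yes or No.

{aⁿbⁿcᵐ : m,n≥0} and {aᵐbⁿcⁿ : m,n≥0} are both context-free, but their intersection {aⁿbⁿcⁿ : n≥0} is not (pumping lemma).

No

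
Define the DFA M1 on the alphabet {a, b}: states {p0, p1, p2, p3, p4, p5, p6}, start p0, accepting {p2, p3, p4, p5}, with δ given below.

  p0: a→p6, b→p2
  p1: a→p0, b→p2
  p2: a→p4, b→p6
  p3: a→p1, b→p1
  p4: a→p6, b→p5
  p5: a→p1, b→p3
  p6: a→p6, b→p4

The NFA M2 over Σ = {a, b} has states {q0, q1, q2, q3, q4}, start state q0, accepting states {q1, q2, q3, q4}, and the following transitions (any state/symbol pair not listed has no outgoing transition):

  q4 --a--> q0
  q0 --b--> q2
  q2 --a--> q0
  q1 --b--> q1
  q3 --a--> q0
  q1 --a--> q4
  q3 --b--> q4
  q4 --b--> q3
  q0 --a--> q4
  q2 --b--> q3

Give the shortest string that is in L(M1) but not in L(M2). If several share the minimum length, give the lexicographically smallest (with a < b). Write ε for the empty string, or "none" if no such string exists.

ba

The string ba is accepted by M1 but not by M2.
No shorter string lies in the difference, and ba is the lexicographically first length-2 string in L(M1) \ L(M2).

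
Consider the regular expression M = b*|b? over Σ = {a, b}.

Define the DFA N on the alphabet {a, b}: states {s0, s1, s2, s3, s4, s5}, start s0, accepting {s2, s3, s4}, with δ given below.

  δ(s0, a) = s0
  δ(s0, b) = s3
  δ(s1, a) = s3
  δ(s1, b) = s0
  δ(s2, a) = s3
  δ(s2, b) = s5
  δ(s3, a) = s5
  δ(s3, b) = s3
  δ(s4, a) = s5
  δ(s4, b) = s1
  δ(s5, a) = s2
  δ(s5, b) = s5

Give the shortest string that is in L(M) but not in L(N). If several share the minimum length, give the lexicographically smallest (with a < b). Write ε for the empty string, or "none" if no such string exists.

The empty string ε is accepted by M but not by N.
Since ε is the unique shortest string, it is the required witness.

ε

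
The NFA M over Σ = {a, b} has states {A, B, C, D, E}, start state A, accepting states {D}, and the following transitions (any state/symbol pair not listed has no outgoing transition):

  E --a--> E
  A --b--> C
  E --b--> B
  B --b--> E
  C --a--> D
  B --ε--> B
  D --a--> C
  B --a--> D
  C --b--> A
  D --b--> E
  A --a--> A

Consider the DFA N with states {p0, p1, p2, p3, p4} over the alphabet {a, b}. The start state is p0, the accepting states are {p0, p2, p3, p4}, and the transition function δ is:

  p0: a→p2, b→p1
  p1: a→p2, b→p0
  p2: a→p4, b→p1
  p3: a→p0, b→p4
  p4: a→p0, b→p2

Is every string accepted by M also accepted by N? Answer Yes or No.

Yes

Exploring the product automaton M × N from the start pair (A, p0), following both machines on each input symbol, reaches 18 state pairs: (A, p0), (A, p2), (C, p1), (A, p4), (D, p2), (C, p2), (C, p4), (E, p1), (D, p4), (A, p1), (D, p0), (E, p2), (B, p0), (C, p0), (E, p4), (B, p1), (E, p0), (B, p2).
M accepts in {D} and N accepts in {p0, p2, p3, p4}. The reachable pairs whose M-component is accepting are (D, p2), (D, p4), (D, p0); in each of them the N-component is accepting too, so the product for L(M) \ L(N) (M-component accepting, N-component rejecting) has no reachable accepting pair and the difference is empty.
Hence every string in L(M) is also in L(N).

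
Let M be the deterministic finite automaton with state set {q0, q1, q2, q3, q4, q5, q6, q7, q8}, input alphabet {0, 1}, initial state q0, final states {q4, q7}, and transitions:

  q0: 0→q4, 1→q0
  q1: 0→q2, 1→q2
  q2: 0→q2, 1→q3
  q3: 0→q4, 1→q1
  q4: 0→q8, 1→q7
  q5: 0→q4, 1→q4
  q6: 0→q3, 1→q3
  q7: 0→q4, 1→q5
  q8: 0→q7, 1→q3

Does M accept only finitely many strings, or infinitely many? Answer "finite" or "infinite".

infinite

State q0 is reachable from the start and can reach an accepting state, and it lies on the cycle q0 → q0.
Traversing that cycle any number of times yields accepted strings of unbounded length, so the language is infinite.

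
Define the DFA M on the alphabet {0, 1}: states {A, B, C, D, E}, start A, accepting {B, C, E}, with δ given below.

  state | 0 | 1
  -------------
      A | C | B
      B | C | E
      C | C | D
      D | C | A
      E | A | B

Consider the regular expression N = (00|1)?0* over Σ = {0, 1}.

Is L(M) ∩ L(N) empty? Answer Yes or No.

No

The string 0 is accepted by both M and N.
Hence L(M) ∩ L(N) ≠ ∅.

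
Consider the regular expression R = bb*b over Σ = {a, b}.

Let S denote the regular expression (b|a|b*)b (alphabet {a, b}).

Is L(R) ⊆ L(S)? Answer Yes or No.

Converting the expression R to a DFA (subset construction, then merging equivalent states) gives the minimal DFA with states {r0, r1, r2, r3}, start state r0, accepting states {r3} and transitions r0: a→r1, b→r2; r1: a→r1, b→r1; r2: a→r1, b→r3; r3: a→r1, b→r3.
Converting the expression S to a DFA (subset construction, then merging equivalent states) gives the minimal DFA with states {s0, s1, s2, s3, s4}, start state s0, accepting states {s2, s4} and transitions s0: a→s1, b→s2; s1: a→s3, b→s4; s2: a→s3, b→s2; s3: a→s3, b→s3; s4: a→s3, b→s3.
Exploring the product automaton R × S from the start pair (r0, s0), following both machines on each input symbol, reaches 6 state pairs: (r0, s0), (r1, s1), (r2, s2), (r1, s3), (r1, s4), (r3, s2).
R accepts in {r3} and S accepts in {s2, s4}. The reachable pairs whose R-component is accepting are (r3, s2); in each of them the S-component is accepting too, so the product for L(R) \ L(S) (R-component accepting, S-component rejecting) has no reachable accepting pair and the difference is empty.
Hence every string in L(R) is also in L(S).

Yes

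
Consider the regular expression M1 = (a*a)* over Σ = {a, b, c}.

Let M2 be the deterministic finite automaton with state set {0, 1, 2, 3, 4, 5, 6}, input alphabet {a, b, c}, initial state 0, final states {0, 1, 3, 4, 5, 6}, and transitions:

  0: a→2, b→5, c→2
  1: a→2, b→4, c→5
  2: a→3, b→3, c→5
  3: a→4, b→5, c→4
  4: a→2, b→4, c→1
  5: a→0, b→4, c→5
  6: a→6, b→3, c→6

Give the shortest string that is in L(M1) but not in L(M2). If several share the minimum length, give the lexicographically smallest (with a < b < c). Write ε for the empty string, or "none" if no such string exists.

The string a is accepted by M1 but not by M2.
No shorter string lies in the difference, and a is the lexicographically first length-1 string in L(M1) \ L(M2).

a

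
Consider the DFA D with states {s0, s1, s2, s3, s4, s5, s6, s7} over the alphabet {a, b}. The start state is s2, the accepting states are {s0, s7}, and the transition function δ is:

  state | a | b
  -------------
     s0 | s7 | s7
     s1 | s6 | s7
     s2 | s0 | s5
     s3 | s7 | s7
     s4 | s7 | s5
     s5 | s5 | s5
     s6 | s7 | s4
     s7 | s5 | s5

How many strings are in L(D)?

The useful subgraph on states {s0, s2, s7} is acyclic, so L(D) is finite; the longest accepting path visits 3 useful states, giving maximum string length 2.
Counting accepting paths from s2 by length: 1 of length 1, 2 of length 2. Total 3.

3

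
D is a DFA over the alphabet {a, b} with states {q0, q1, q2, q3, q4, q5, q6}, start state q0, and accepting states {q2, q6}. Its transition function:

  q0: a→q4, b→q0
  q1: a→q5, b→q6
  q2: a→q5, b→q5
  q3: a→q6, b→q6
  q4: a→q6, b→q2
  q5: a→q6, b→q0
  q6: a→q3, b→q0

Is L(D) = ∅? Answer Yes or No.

The string aa is accepted: the run q0 → q4 → q6 ends in the accepting state q6.
Since at least one string is accepted, L(D) is not empty.

No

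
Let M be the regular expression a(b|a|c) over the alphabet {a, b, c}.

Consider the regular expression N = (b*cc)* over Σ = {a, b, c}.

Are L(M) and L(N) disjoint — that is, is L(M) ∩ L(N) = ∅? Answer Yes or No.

Converting the expression M to a DFA (subset construction, then merging equivalent states) gives the minimal DFA with states {m0, m1, m2, m3}, start state m0, accepting states {m3} and transitions m0: a→m1, b→m2, c→m2; m1: a→m3, b→m3, c→m3; m2: a→m2, b→m2, c→m2; m3: a→m2, b→m2, c→m2.
Converting the expression N to a DFA (subset construction, then merging equivalent states) gives the minimal DFA with states {n0, n1, n2, n3}, start state n0, accepting states {n0} and transitions n0: a→n1, b→n2, c→n3; n1: a→n1, b→n1, c→n1; n2: a→n1, b→n2, c→n3; n3: a→n1, b→n1, c→n0.
Exploring the product automaton M × N from the start pair (m0, n0), following both machines on each input symbol, reaches 7 state pairs: (m0, n0), (m1, n1), (m2, n2), (m2, n3), (m3, n1), (m2, n1), (m2, n0).
M accepts in {m3} and N accepts in {n0}; no reachable pair has both components accepting, so no string drives both machines to acceptance simultaneously and L(M) ∩ L(N) = ∅.
So no string is accepted by both, and the intersection is empty.

Yes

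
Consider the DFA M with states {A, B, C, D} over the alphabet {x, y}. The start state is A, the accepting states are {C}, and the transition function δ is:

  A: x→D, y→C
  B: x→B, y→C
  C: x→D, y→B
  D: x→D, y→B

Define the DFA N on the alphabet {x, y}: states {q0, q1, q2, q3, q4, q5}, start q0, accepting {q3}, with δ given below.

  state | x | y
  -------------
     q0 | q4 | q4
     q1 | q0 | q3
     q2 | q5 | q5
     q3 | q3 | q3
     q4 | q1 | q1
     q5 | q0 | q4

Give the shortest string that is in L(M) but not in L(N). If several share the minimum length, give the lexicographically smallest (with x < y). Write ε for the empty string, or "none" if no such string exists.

y

The string y is accepted by M but not by N.
No shorter string lies in the difference, and y is the lexicographically first length-1 string in L(M) \ L(N).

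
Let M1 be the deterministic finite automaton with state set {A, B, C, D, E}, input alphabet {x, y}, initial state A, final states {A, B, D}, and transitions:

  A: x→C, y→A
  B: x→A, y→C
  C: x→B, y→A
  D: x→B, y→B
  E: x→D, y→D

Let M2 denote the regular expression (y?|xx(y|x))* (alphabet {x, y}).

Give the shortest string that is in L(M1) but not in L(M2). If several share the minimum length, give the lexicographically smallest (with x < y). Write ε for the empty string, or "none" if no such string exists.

The string xx is accepted by M1 but not by M2.
No shorter string lies in the difference, and xx is the lexicographically first length-2 string in L(M1) \ L(M2).

xx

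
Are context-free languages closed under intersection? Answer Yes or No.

No

{aⁿbⁿcᵐ : m,n≥0} and {aᵐbⁿcⁿ : m,n≥0} are both context-free, but their intersection {aⁿbⁿcⁿ : n≥0} is not (pumping lemma).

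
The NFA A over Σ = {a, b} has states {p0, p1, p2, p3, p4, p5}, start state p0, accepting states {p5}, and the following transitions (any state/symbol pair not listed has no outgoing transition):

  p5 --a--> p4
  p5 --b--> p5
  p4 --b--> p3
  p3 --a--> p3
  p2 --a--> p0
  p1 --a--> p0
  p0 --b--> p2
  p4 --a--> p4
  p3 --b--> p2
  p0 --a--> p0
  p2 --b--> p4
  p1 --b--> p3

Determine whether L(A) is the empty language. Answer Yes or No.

The states reachable from the start state are {p0, p2, p3, p4}.
None of the accepting states {p5} is reachable, so no string is accepted and L(A) = ∅.

Yes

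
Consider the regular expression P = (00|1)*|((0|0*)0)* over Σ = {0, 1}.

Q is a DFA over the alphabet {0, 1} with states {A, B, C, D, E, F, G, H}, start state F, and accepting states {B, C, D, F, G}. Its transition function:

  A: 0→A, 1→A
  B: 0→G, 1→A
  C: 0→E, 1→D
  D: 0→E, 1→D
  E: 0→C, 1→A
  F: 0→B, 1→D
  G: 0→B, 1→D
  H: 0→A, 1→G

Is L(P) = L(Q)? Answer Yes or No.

Converting the expression P to a DFA (subset construction, then merging equivalent states) gives the minimal DFA with states {p0, p1, p2, p3, p4}, start state p0, accepting states {p0, p1, p2} and transitions p0: 0→p1, 1→p2; p1: 0→p0, 1→p3; p2: 0→p4, 1→p2; p3: 0→p3, 1→p3; p4: 0→p2, 1→p3.
Exploring the product automaton P × Q from the start pair (p0, F), following both machines on each input symbol, reaches 7 state pairs: (p0, F), (p1, B), (p2, D), (p0, G), (p3, A), (p4, E), (p2, C).
P accepts in {p0, p1, p2} and Q accepts in {B, C, D, F, G}. In every reachable pair the two components are either both accepting — (p0, F), (p1, B), (p2, D), (p0, G), (p2, C) — or both non-accepting, so no string is accepted by exactly one of the machines: L(P) \ L(Q) and L(Q) \ L(P) are both empty.
Hence every string is accepted by P iff it is accepted by Q, and the two languages coincide.

Yes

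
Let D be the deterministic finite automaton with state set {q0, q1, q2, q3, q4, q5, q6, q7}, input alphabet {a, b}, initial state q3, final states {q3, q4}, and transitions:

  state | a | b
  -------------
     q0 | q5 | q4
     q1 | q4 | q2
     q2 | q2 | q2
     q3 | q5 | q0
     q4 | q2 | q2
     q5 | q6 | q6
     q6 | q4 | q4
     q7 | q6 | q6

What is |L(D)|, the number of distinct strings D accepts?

The useful subgraph on states {q0, q3, q4, q5, q6} is acyclic, so L(D) is finite; the longest accepting path visits 5 useful states, giving maximum string length 4.
Counting accepting paths from q3 by length: 1 of length 0, 1 of length 2, 4 of length 3, 4 of length 4. Total 10.

10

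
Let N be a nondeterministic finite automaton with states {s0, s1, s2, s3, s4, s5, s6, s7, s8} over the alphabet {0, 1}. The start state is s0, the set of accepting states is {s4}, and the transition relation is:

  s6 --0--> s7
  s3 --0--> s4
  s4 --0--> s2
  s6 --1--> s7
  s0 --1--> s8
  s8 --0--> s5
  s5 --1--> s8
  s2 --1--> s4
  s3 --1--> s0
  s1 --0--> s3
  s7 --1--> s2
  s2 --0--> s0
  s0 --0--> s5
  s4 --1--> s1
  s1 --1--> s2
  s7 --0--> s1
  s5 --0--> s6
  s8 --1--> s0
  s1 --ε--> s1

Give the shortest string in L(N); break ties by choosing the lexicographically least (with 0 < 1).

00011

A breadth-first search from s0 reaches an accepting state first via the path s0 → s5 → s6 → s7 → s2 → s4 on input 00011.
No string of length < 5 is accepted (BFS exhausts all shorter strings without reaching an accepting state), and 00011 is the lexicographically least accepting string of length 5.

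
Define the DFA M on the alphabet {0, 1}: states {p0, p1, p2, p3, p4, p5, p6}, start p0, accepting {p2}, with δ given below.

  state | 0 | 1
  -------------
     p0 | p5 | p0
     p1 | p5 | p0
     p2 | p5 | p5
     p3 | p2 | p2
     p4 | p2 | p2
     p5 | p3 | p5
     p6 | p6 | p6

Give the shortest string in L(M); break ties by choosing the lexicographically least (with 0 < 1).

A breadth-first search from p0 reaches an accepting state first via the path p0 → p5 → p3 → p2 on input 000.
No string of length < 3 is accepted (BFS exhausts all shorter strings without reaching an accepting state), and 000 is the lexicographically least accepting string of length 3.

000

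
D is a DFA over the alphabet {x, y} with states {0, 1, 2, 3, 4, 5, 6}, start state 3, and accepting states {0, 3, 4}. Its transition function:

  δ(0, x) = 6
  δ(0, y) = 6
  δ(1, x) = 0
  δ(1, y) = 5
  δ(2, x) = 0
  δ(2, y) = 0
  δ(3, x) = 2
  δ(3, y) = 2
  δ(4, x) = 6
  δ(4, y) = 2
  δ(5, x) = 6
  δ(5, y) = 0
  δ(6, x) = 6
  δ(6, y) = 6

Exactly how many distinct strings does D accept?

5

The useful subgraph on states {0, 2, 3} is acyclic, so L(D) is finite; the longest accepting path visits 3 useful states, giving maximum string length 2.
Counting accepting paths from 3 by length: 1 of length 0, 4 of length 2. Total 5.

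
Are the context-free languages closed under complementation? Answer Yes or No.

CFLs are closed under union, so if they were also closed under complement they would be closed under intersection by De Morgan (L₁ ∩ L₂ is the complement of the union of the complements). But {aⁿbⁿcᵐ} ∩ {aᵐbⁿcⁿ} = {aⁿbⁿcⁿ} is not context-free although both operands are.

No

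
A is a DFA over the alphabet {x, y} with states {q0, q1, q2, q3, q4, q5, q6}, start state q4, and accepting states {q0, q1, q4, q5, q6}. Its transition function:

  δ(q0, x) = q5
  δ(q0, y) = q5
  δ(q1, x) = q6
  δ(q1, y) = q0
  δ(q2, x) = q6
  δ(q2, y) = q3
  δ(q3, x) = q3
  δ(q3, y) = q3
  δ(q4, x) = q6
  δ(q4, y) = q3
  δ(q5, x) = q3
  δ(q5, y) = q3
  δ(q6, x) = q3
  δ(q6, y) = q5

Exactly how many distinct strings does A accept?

The useful subgraph on states {q4, q5, q6} is acyclic, so L(A) is finite; the longest accepting path visits 3 useful states, giving maximum string length 2.
Counting accepting paths from q4 by length: 1 of length 0, 1 of length 1, 1 of length 2. Total 3.

3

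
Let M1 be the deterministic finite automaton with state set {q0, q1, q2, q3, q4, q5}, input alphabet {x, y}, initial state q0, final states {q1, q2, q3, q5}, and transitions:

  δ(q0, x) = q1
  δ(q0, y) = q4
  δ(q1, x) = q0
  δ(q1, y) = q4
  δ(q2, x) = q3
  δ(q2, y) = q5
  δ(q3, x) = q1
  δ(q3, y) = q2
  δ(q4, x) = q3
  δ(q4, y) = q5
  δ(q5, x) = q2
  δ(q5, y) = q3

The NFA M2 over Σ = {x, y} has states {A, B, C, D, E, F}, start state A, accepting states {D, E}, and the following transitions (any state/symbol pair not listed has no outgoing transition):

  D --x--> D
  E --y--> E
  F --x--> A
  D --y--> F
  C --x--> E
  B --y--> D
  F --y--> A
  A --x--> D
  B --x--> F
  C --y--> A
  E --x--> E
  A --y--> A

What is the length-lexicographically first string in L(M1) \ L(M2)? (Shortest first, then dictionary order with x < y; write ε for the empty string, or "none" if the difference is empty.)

The string yy is accepted by M1 but not by M2.
No shorter string lies in the difference, and yy is the lexicographically first length-2 string in L(M1) \ L(M2).

yy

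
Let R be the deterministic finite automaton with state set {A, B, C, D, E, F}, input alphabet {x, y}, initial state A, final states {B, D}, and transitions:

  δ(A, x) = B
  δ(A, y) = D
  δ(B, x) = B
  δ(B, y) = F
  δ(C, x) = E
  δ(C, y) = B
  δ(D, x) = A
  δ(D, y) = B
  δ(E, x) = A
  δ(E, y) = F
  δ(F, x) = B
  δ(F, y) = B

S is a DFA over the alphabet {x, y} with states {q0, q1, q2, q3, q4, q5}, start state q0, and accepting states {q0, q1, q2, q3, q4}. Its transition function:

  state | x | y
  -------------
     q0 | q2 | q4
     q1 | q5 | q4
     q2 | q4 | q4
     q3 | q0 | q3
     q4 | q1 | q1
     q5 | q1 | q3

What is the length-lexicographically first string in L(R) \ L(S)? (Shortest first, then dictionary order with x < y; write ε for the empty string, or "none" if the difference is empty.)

The string yxx is accepted by R but not by S.
No shorter string lies in the difference, and yxx is the lexicographically first length-3 string in L(R) \ L(S).

yxx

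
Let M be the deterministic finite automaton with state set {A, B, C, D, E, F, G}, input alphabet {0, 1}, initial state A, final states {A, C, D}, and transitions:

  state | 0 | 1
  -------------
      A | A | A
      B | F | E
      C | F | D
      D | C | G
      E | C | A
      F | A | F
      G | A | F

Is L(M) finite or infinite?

infinite

State A is reachable from the start and can reach an accepting state, and it lies on the cycle A → A.
Traversing that cycle any number of times yields accepted strings of unbounded length, so the language is infinite.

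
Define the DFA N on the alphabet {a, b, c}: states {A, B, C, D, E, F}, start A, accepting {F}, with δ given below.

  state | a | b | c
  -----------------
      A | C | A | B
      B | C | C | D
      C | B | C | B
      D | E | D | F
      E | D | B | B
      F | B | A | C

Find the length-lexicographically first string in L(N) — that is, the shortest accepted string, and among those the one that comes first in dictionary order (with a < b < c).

A breadth-first search from A reaches an accepting state first via the path A → B → D → F on input ccc.
No string of length < 3 is accepted (BFS exhausts all shorter strings without reaching an accepting state), and ccc is the lexicographically least accepting string of length 3.

ccc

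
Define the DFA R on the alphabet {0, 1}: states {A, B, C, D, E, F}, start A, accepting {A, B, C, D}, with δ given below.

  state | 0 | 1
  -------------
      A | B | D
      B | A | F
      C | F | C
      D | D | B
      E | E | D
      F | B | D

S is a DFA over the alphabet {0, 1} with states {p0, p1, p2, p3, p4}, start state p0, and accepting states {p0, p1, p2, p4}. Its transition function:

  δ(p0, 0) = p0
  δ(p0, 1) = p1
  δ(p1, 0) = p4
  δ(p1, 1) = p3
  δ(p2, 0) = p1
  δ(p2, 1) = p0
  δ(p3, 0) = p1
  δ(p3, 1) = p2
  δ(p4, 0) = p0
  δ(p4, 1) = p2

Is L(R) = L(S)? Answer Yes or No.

No

The string 11 is accepted by R but rejected by S.
So L(R) ≠ L(S).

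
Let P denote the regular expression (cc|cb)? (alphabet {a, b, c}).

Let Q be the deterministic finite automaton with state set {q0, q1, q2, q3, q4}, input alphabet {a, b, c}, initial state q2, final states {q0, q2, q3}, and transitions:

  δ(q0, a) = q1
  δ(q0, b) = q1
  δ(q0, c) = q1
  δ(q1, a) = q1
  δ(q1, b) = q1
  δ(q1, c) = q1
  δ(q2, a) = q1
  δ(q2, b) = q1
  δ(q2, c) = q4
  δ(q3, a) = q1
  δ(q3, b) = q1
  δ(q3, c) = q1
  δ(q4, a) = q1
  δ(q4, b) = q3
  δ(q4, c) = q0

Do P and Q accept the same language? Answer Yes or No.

Yes

Converting the expression P to a DFA (subset construction, then merging equivalent states) gives the minimal DFA with states {p0, p1, p2, p3}, start state p0, accepting states {p0, p3} and transitions p0: a→p1, b→p1, c→p2; p1: a→p1, b→p1, c→p1; p2: a→p1, b→p3, c→p3; p3: a→p1, b→p1, c→p1.
Exploring the product automaton P × Q from the start pair (p0, q2), following both machines on each input symbol, reaches 5 state pairs: (p0, q2), (p1, q1), (p2, q4), (p3, q3), (p3, q0).
P accepts in {p0, p3} and Q accepts in {q0, q2, q3}. In every reachable pair the two components are either both accepting — (p0, q2), (p3, q3), (p3, q0) — or both non-accepting, so no string is accepted by exactly one of the machines: L(P) \ L(Q) and L(Q) \ L(P) are both empty.
Hence every string is accepted by P iff it is accepted by Q, and the two languages coincide.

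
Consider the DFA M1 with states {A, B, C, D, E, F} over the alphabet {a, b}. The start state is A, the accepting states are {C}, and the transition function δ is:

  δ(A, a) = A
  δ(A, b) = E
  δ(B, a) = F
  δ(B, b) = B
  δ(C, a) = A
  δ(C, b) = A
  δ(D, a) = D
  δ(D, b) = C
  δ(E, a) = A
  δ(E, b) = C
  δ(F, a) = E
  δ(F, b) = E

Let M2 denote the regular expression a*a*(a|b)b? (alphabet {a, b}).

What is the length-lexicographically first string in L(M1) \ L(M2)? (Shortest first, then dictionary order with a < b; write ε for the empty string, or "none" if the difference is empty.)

babb

The string babb is accepted by M1 but not by M2.
No shorter string lies in the difference, and babb is the lexicographically first length-4 string in L(M1) \ L(M2).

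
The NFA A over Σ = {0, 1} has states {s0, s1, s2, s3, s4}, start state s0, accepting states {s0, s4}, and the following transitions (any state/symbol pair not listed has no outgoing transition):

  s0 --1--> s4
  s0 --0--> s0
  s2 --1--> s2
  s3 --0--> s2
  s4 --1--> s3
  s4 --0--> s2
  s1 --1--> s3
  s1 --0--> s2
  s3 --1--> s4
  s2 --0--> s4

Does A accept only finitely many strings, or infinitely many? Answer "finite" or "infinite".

infinite

State s0 is reachable from the start and can reach an accepting state, and it lies on the cycle s0 → s0.
Traversing that cycle any number of times yields accepted strings of unbounded length, so the language is infinite.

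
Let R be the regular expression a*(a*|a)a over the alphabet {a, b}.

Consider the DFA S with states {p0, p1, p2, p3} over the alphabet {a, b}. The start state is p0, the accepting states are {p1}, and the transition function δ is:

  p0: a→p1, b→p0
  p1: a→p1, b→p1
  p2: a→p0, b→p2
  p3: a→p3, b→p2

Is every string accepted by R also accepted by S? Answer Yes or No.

Yes

Converting the expression R to a DFA (subset construction, then merging equivalent states) gives the minimal DFA with states {r0, r1, r2}, start state r0, accepting states {r1} and transitions r0: a→r1, b→r2; r1: a→r1, b→r2; r2: a→r2, b→r2.
Exploring the product automaton R × S from the start pair (r0, p0), following both machines on each input symbol, reaches 4 state pairs: (r0, p0), (r1, p1), (r2, p0), (r2, p1).
R accepts in {r1} and S accepts in {p1}. The reachable pairs whose R-component is accepting are (r1, p1); in each of them the S-component is accepting too, so the product for L(R) \ L(S) (R-component accepting, S-component rejecting) has no reachable accepting pair and the difference is empty.
Hence every string in L(R) is also in L(S).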